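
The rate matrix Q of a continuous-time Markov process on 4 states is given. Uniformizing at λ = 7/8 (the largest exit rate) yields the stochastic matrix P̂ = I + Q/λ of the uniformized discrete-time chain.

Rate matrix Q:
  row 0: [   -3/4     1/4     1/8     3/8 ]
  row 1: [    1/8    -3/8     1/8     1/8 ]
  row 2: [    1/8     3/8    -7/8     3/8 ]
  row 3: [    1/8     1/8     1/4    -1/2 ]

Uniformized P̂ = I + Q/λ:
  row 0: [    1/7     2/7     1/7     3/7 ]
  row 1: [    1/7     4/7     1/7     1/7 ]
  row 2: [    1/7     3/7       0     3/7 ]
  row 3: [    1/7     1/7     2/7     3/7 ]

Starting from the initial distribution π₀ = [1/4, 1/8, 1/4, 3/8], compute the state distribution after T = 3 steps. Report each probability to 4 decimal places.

π = [0.1429, 0.3590, 0.1665, 0.3316]

t=0: π = [0.2500, 0.1250, 0.2500, 0.3750]
t=1: π = [0.1429, 0.3036, 0.1607, 0.3929]
t=2: π = [0.1429, 0.3393, 0.1760, 0.3418]
t=3: π = [0.1429, 0.3590, 0.1665, 0.3316]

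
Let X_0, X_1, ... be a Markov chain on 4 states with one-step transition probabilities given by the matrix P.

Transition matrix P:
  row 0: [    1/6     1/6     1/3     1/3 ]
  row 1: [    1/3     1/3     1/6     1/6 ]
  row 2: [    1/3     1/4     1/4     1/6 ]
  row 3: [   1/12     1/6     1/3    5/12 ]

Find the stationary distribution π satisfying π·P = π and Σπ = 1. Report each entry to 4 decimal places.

Balance equations π_j = Σ_i π_i·P[i][j]:
  π_0 = 1/6·π_0 + 1/3·π_1 + 1/3·π_2 + 1/12·π_3
  π_1 = 1/6·π_0 + 1/3·π_1 + 1/4·π_2 + 1/6·π_3
  π_2 = 1/3·π_0 + 1/6·π_1 + 1/4·π_2 + 1/3·π_3
  normalize: π_0 + π_1 + π_2 + π_3 = 1
Solving the linear system gives exactly π = [5/22, 5/22, 3/11, 3/11].

π = [0.2273, 0.2273, 0.2727, 0.2727]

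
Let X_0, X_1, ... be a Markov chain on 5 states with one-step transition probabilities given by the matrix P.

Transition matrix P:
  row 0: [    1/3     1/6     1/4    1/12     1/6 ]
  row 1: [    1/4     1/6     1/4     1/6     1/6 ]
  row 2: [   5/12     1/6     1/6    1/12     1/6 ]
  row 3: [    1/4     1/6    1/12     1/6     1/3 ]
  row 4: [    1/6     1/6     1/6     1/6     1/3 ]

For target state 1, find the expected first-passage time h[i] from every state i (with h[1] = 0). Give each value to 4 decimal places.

h = [6.0000, 0.0000, 6.0000, 6.0000, 6.0000]

First-step conditioning: h[1] = 0; for i ≠ 1, h[i] = 1 + Σ_k P[i][k]·h[k].
  h[0] = 1 + 1/3·h[0] + 1/4·h[2] + 1/12·h[3] + 1/6·h[4]
  h[2] = 1 + 5/12·h[0] + 1/6·h[2] + 1/12·h[3] + 1/6·h[4]
  h[3] = 1 + 1/4·h[0] + 1/12·h[2] + 1/6·h[3] + 1/3·h[4]
  h[4] = 1 + 1/6·h[0] + 1/6·h[2] + 1/6·h[3] + 1/3·h[4]
Solving the 4×4 linear system over states ≠ 1 gives exactly h = [6, 0, 6, 6, 6] (h[1] = 0 is the target).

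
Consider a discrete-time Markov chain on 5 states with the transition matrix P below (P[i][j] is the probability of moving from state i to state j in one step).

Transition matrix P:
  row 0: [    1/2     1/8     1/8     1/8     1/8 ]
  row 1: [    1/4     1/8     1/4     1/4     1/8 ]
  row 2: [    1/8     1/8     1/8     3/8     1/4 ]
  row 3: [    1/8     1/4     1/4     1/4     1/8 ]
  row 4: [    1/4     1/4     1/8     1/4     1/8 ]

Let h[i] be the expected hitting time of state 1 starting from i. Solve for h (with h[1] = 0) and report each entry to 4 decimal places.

First-step conditioning: h[1] = 0; for i ≠ 1, h[i] = 1 + Σ_k P[i][k]·h[k].
  h[0] = 1 + 1/2·h[0] + 1/8·h[2] + 1/8·h[3] + 1/8·h[4]
  h[2] = 1 + 1/8·h[0] + 1/8·h[2] + 3/8·h[3] + 1/4·h[4]
  h[3] = 1 + 1/8·h[0] + 1/4·h[2] + 1/4·h[3] + 1/8·h[4]
  h[4] = 1 + 1/4·h[0] + 1/8·h[2] + 1/4·h[3] + 1/8·h[4]
Solving the 4×4 linear system over states ≠ 1 gives exactly h = [1724/291, 0, 1628/291, 488/97, 492/97] (h[1] = 0 is the target).

h = [5.9244, 0.0000, 5.5945, 5.0309, 5.0722]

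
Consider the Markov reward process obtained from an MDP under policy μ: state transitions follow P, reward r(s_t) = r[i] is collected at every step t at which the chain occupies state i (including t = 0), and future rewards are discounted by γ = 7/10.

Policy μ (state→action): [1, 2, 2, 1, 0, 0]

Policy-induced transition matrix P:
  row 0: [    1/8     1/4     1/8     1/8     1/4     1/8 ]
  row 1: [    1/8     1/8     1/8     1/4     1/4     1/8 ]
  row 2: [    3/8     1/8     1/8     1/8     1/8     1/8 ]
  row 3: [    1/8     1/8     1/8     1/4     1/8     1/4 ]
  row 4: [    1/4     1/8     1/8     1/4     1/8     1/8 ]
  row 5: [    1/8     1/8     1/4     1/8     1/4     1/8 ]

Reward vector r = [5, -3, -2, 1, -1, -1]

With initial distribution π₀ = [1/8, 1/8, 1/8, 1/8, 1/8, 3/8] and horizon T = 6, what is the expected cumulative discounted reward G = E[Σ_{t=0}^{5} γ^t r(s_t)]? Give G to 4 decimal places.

G = -0.3473

t=0: π = [0.1250, 0.1250, 0.1250, 0.1250, 0.1250, 0.3750], E[r] = -0.3750, γ^t·E[r] = -0.375000, running G = -0.375000
t=1: π = [0.1719, 0.1406, 0.1719, 0.1719, 0.2031, 0.1406], E[r] = -0.0781, γ^t·E[r] = -0.054688, running G = -0.429688
t=2: π = [0.1934, 0.1465, 0.1426, 0.1895, 0.1816, 0.1465], E[r] = 0.1035, γ^t·E[r] = 0.050723, running G = -0.378965
t=3: π = [0.1833, 0.1492, 0.1433, 0.1897, 0.1858, 0.1487], E[r] = 0.0378, γ^t·E[r] = 0.012980, running G = -0.365985
t=4: π = [0.1841, 0.1479, 0.1436, 0.1906, 0.1852, 0.1487], E[r] = 0.0461, γ^t·E[r] = 0.011057, running G = -0.354928
t=5: π = [0.1840, 0.1480, 0.1436, 0.1905, 0.1851, 0.1488], E[r] = 0.0456, γ^t·E[r] = 0.007656, running G = -0.347272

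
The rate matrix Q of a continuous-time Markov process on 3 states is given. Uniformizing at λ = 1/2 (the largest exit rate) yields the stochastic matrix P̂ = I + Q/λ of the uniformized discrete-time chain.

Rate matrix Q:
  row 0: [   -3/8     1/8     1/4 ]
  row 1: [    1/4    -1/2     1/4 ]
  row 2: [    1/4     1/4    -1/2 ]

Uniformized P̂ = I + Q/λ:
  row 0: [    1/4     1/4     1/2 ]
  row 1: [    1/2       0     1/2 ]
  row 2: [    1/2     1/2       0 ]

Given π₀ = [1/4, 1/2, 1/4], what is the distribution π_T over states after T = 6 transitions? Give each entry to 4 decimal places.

t=0: π = [0.2500, 0.5000, 0.2500]
t=1: π = [0.4375, 0.1875, 0.3750]
t=2: π = [0.3906, 0.2969, 0.3125]
t=3: π = [0.4023, 0.2539, 0.3438]
t=4: π = [0.3994, 0.2725, 0.3281]
t=5: π = [0.4001, 0.2639, 0.3359]
t=6: π = [0.4000, 0.2680, 0.3320]

π = [0.4000, 0.2680, 0.3320]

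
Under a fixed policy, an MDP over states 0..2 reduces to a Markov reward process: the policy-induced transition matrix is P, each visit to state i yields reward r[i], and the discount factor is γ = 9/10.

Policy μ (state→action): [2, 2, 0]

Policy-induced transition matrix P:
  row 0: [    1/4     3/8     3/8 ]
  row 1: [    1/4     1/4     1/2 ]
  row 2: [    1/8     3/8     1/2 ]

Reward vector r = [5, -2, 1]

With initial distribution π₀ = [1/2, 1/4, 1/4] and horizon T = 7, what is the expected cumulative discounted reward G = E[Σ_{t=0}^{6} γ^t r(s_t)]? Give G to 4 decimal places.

G = 5.5567

t=0: π = [0.5000, 0.2500, 0.2500], E[r] = 2.2500, γ^t·E[r] = 2.250000, running G = 2.250000
t=1: π = [0.2188, 0.3438, 0.4375], E[r] = 0.8438, γ^t·E[r] = 0.759375, running G = 3.009375
t=2: π = [0.1953, 0.3320, 0.4727], E[r] = 0.7852, γ^t·E[r] = 0.635977, running G = 3.645352
t=3: π = [0.1909, 0.3335, 0.4756], E[r] = 0.7632, γ^t·E[r] = 0.556361, running G = 4.201712
t=4: π = [0.1906, 0.3333, 0.4761], E[r] = 0.7623, γ^t·E[r] = 0.500124, running G = 4.701836
t=5: π = [0.1905, 0.3333, 0.4762], E[r] = 0.7619, γ^t·E[r] = 0.449909, running G = 5.151745
t=6: π = [0.1905, 0.3333, 0.4762], E[r] = 0.7619, γ^t·E[r] = 0.404910, running G = 5.556656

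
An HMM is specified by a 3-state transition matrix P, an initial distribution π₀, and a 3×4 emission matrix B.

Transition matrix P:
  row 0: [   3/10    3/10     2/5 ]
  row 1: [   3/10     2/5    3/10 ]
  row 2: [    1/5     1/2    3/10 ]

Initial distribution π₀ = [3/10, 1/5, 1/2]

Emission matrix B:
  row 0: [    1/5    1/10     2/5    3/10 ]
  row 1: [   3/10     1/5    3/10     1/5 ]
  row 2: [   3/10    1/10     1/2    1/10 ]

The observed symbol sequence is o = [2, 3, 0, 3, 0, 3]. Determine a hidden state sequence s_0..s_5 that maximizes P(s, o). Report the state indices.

path = [2, 1, 1, 0, 2, 1]

t=0: δ = [1.200e-01, 6.000e-02, 2.500e-01]  (obs o_0=2)
t=1: δ = [1.500e-02, 2.500e-02, 7.500e-03]  ψ = [2, 2, 2]  (obs o_1=3)
t=2: δ = [1.500e-03, 3.000e-03, 2.250e-03]  ψ = [1, 1, 1]  (obs o_2=0)
t=3: δ = [2.700e-04, 2.400e-04, 9.000e-05]  ψ = [1, 1, 1]  (obs o_3=3)
t=4: δ = [1.620e-05, 2.880e-05, 3.240e-05]  ψ = [0, 1, 0]  (obs o_4=0)
t=5: δ = [2.592e-06, 3.240e-06, 9.720e-07]  ψ = [1, 2, 2]  (obs o_5=3)
backtrack: best end state = 1; path = [2, 1, 1, 0, 2, 1]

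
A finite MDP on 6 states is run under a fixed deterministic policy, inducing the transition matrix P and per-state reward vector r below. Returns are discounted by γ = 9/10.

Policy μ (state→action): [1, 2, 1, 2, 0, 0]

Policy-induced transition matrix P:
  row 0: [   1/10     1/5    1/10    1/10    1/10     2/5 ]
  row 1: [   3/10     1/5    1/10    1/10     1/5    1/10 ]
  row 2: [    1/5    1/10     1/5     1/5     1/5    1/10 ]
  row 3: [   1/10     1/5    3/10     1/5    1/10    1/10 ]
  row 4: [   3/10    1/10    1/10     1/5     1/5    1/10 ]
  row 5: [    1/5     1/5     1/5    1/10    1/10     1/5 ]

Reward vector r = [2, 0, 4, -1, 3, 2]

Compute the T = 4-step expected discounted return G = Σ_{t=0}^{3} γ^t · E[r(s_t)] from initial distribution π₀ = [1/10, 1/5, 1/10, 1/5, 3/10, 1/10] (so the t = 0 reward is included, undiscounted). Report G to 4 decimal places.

t=0: π = [0.1000, 0.2000, 0.1000, 0.2000, 0.3000, 0.1000], E[r] = 1.5000, γ^t·E[r] = 1.500000, running G = 1.500000
t=1: π = [0.2200, 0.1600, 0.1600, 0.1600, 0.1600, 0.1400], E[r] = 1.6800, γ^t·E[r] = 1.512000, running G = 3.012000
t=2: π = [0.1940, 0.1680, 0.1620, 0.1480, 0.1480, 0.1800], E[r] = 1.6920, γ^t·E[r] = 1.370520, running G = 4.382520
t=3: π = [0.1974, 0.1690, 0.1638, 0.1458, 0.1478, 0.1762], E[r] = 1.7000, γ^t·E[r] = 1.239300, running G = 5.621820

G = 5.6218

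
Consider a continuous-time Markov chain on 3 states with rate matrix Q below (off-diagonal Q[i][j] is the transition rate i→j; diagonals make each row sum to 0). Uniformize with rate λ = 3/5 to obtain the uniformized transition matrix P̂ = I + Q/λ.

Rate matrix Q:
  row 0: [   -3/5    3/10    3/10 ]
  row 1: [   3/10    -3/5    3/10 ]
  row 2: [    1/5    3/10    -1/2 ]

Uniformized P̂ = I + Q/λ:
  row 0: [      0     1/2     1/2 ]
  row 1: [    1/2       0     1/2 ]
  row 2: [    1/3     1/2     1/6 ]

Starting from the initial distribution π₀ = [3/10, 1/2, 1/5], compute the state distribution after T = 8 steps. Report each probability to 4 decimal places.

π = [0.2910, 0.3340, 0.3750]

t=0: π = [0.3000, 0.5000, 0.2000]
t=1: π = [0.3167, 0.2500, 0.4333]
t=2: π = [0.2694, 0.3750, 0.3556]
t=3: π = [0.3060, 0.3125, 0.3815]
t=4: π = [0.2834, 0.3438, 0.3728]
t=5: π = [0.2962, 0.3281, 0.3757]
t=6: π = [0.2893, 0.3359, 0.3748]
t=7: π = [0.2929, 0.3320, 0.3751]
t=8: π = [0.2910, 0.3340, 0.3750]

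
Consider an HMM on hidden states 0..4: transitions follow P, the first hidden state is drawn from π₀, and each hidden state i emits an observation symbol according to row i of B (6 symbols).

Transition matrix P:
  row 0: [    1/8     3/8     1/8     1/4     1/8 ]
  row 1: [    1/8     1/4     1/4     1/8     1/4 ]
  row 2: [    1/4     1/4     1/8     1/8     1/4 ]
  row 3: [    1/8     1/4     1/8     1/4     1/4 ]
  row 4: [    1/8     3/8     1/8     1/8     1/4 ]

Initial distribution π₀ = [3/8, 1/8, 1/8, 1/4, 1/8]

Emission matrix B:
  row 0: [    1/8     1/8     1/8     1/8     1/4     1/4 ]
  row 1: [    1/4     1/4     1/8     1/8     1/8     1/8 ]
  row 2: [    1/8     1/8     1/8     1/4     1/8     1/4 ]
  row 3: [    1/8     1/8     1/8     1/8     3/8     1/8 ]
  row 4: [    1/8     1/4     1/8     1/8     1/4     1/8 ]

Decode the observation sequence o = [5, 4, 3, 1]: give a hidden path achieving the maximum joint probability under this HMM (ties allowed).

t=0: δ = [9.375e-02, 1.562e-02, 3.125e-02, 3.125e-02, 1.562e-02]  (obs o_0=5)
t=1: δ = [2.930e-03, 4.395e-03, 1.465e-03, 8.789e-03, 2.930e-03]  ψ = [0, 0, 0, 0, 0]  (obs o_1=4)
t=2: δ = [1.373e-04, 2.747e-04, 2.747e-04, 2.747e-04, 2.747e-04]  ψ = [3, 3, 1, 3, 3]  (obs o_2=3)
t=3: δ = [8.583e-06, 2.575e-05, 8.583e-06, 8.583e-06, 1.717e-05]  ψ = [2, 4, 1, 3, 1]  (obs o_3=1)
backtrack: best end state = 1; path = [0, 3, 4, 1]

path = [0, 3, 4, 1]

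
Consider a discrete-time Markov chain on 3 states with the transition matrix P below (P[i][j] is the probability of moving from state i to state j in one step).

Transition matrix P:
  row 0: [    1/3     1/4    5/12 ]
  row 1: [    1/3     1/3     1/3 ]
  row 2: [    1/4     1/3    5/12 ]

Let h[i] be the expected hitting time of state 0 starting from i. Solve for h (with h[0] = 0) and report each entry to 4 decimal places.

First-step conditioning: h[0] = 0; for i ≠ 0, h[i] = 1 + Σ_k P[i][k]·h[k].
  h[1] = 1 + 1/3·h[1] + 1/3·h[2]
  h[2] = 1 + 1/3·h[1] + 5/12·h[2]
Solving the 2×2 linear system over states ≠ 0 gives exactly h = [0, 33/10, 18/5] (h[0] = 0 is the target).

h = [0.0000, 3.3000, 3.6000]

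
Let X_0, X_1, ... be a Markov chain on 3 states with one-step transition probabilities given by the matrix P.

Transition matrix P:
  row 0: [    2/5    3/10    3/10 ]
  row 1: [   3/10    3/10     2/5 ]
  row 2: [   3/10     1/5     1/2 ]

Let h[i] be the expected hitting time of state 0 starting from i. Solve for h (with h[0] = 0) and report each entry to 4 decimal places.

First-step conditioning: h[0] = 0; for i ≠ 0, h[i] = 1 + Σ_k P[i][k]·h[k].
  h[1] = 1 + 3/10·h[1] + 2/5·h[2]
  h[2] = 1 + 1/5·h[1] + 1/2·h[2]
Solving the 2×2 linear system over states ≠ 0 gives exactly h = [0, 10/3, 10/3] (h[0] = 0 is the target).

h = [0.0000, 3.3333, 3.3333]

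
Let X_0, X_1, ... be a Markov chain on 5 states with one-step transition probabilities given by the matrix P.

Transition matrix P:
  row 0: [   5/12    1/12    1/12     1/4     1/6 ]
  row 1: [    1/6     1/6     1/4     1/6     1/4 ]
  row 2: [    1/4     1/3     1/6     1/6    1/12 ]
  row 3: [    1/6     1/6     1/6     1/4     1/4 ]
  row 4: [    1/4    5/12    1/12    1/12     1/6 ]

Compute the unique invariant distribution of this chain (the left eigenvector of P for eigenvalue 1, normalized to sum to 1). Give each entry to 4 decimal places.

π = [0.2595, 0.2166, 0.1474, 0.1883, 0.1881]

Balance equations π_j = Σ_i π_i·P[i][j]:
  π_0 = 5/12·π_0 + 1/6·π_1 + 1/4·π_2 + 1/6·π_3 + 1/4·π_4
  π_1 = 1/12·π_0 + 1/6·π_1 + 1/3·π_2 + 1/6·π_3 + 5/12·π_4
  π_2 = 1/12·π_0 + 1/4·π_1 + 1/6·π_2 + 1/6·π_3 + 1/12·π_4
  π_3 = 1/4·π_0 + 1/6·π_1 + 1/6·π_2 + 1/4·π_3 + 1/12·π_4
  normalize: π_0 + π_1 + π_2 + π_3 + π_4 = 1
Solving the linear system gives exactly π = [1447/5576, 151/697, 411/2788, 525/2788, 1049/5576].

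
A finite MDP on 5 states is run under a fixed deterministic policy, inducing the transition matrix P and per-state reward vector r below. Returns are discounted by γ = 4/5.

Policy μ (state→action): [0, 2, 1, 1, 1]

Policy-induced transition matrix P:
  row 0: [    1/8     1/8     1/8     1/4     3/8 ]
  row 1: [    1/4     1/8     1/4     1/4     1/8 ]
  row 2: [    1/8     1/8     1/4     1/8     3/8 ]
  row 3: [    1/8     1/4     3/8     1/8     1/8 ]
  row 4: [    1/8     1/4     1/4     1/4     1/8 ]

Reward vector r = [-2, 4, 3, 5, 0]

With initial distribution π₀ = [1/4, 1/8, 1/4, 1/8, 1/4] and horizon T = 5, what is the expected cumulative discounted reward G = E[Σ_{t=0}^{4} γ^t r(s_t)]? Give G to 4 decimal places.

G = 6.4530

t=0: π = [0.2500, 0.1250, 0.2500, 0.1250, 0.2500], E[r] = 1.3750, γ^t·E[r] = 1.375000, running G = 1.375000
t=1: π = [0.1406, 0.1719, 0.2344, 0.2031, 0.2500], E[r] = 2.1250, γ^t·E[r] = 1.700000, running G = 3.075000
t=2: π = [0.1465, 0.1816, 0.2578, 0.1953, 0.2188], E[r] = 2.1836, γ^t·E[r] = 1.397500, running G = 4.472500
t=3: π = [0.1477, 0.1768, 0.2561, 0.1934, 0.2261], E[r] = 2.1467, γ^t·E[r] = 1.099125, running G = 5.571625
t=4: π = [0.1471, 0.1774, 0.2557, 0.1938, 0.2260], E[r] = 2.1517, γ^t·E[r] = 0.881350, running G = 6.452975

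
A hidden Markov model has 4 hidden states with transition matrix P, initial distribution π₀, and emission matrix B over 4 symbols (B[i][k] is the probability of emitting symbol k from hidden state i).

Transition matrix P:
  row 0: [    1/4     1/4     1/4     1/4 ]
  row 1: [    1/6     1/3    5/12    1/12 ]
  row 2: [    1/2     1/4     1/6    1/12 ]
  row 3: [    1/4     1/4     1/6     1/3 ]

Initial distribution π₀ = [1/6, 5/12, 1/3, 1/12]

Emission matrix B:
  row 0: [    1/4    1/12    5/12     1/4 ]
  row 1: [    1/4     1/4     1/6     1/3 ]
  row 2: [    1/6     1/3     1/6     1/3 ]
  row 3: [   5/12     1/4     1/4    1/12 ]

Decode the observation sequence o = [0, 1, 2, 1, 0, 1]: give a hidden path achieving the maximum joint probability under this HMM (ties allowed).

t=0: δ = [4.167e-02, 1.042e-01, 5.556e-02, 3.472e-02]  (obs o_0=0)
t=1: δ = [2.315e-03, 8.681e-03, 1.447e-02, 2.894e-03]  ψ = [2, 1, 1, 3]  (obs o_1=1)
t=2: δ = [3.014e-03, 6.028e-04, 6.028e-04, 3.014e-04]  ψ = [2, 2, 1, 2]  (obs o_2=2)
t=3: δ = [6.279e-05, 1.884e-04, 2.512e-04, 1.884e-04]  ψ = [0, 0, 0, 0]  (obs o_3=1)
t=4: δ = [3.140e-05, 1.570e-05, 1.308e-05, 2.616e-05]  ψ = [2, 1, 1, 3]  (obs o_4=0)
t=5: δ = [6.541e-07, 1.962e-06, 2.616e-06, 2.180e-06]  ψ = [0, 0, 0, 3]  (obs o_5=1)
backtrack: best end state = 2; path = [1, 2, 0, 2, 0, 2]

path = [1, 2, 0, 2, 0, 2]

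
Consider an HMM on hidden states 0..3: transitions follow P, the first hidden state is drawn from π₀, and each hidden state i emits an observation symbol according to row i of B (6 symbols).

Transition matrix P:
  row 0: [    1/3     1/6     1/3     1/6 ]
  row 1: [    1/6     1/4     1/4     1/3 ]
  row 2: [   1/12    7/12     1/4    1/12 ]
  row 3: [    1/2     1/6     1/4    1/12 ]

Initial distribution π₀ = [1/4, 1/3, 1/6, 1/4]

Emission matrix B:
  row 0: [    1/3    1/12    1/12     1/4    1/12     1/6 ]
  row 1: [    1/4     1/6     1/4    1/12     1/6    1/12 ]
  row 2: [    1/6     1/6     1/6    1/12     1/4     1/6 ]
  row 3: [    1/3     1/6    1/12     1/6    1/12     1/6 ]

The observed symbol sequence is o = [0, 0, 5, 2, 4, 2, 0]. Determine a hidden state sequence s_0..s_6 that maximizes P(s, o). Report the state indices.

t=0: δ = [8.333e-02, 8.333e-02, 2.778e-02, 8.333e-02]  (obs o_0=0)
t=1: δ = [1.389e-02, 5.208e-03, 4.630e-03, 9.259e-03]  ψ = [3, 1, 0, 1]  (obs o_1=0)
t=2: δ = [7.716e-04, 2.251e-04, 7.716e-04, 3.858e-04]  ψ = [0, 2, 0, 0]  (obs o_2=5)
t=3: δ = [2.143e-05, 1.125e-04, 4.287e-05, 1.072e-05]  ψ = [0, 2, 0, 0]  (obs o_3=2)
t=4: δ = [1.563e-06, 4.689e-06, 7.033e-06, 3.126e-06]  ψ = [1, 1, 1, 1]  (obs o_4=4)
t=5: δ = [1.302e-07, 1.026e-06, 2.930e-07, 1.302e-07]  ψ = [3, 2, 2, 1]  (obs o_5=2)
t=6: δ = [5.698e-08, 6.410e-08, 4.273e-08, 1.140e-07]  ψ = [1, 1, 1, 1]  (obs o_6=0)
backtrack: best end state = 3; path = [3, 0, 2, 1, 2, 1, 3]

path = [3, 0, 2, 1, 2, 1, 3]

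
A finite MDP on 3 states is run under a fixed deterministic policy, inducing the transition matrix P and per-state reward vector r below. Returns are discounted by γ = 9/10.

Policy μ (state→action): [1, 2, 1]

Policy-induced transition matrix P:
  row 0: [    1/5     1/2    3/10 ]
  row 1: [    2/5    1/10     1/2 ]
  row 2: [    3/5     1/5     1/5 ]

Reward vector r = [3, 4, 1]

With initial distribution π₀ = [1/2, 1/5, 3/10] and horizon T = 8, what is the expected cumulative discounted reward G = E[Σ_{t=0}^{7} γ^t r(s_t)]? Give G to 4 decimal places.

t=0: π = [0.5000, 0.2000, 0.3000], E[r] = 2.6000, γ^t·E[r] = 2.600000, running G = 2.600000
t=1: π = [0.3600, 0.3300, 0.3100], E[r] = 2.7100, γ^t·E[r] = 2.439000, running G = 5.039000
t=2: π = [0.3900, 0.2750, 0.3350], E[r] = 2.6050, γ^t·E[r] = 2.110050, running G = 7.149050
t=3: π = [0.3890, 0.2895, 0.3215], E[r] = 2.6465, γ^t·E[r] = 1.929299, running G = 9.078349
t=4: π = [0.3865, 0.2878, 0.3258], E[r] = 2.6363, γ^t·E[r] = 1.729644, running G = 10.807992
t=5: π = [0.3879, 0.2872, 0.3250], E[r] = 2.6372, γ^t·E[r] = 1.557255, running G = 12.365247
t=6: π = [0.3874, 0.2876, 0.3249], E[r] = 2.6378, γ^t·E[r] = 1.401815, running G = 13.767062
t=7: π = [0.3875, 0.2875, 0.3250], E[r] = 2.6374, γ^t·E[r] = 1.261458, running G = 15.028521

G = 15.0285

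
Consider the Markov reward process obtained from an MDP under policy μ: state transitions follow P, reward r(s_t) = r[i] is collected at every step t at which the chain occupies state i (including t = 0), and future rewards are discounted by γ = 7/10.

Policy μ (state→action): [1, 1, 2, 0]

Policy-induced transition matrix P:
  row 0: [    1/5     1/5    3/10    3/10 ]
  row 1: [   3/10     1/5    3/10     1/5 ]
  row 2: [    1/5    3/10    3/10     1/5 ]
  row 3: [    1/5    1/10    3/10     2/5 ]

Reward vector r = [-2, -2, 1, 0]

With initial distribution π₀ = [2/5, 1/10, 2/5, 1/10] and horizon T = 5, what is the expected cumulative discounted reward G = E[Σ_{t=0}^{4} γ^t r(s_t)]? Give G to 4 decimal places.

G = -1.5957

t=0: π = [0.4000, 0.1000, 0.4000, 0.1000], E[r] = -0.6000, γ^t·E[r] = -0.600000, running G = -0.600000
t=1: π = [0.2100, 0.2300, 0.3000, 0.2600], E[r] = -0.5800, γ^t·E[r] = -0.406000, running G = -1.006000
t=2: π = [0.2230, 0.2040, 0.3000, 0.2730], E[r] = -0.5540, γ^t·E[r] = -0.271460, running G = -1.277460
t=3: π = [0.2204, 0.2027, 0.3000, 0.2769], E[r] = -0.5462, γ^t·E[r] = -0.187347, running G = -1.464807
t=4: π = [0.2203, 0.2023, 0.3000, 0.2774], E[r] = -0.5452, γ^t·E[r] = -0.130893, running G = -1.595700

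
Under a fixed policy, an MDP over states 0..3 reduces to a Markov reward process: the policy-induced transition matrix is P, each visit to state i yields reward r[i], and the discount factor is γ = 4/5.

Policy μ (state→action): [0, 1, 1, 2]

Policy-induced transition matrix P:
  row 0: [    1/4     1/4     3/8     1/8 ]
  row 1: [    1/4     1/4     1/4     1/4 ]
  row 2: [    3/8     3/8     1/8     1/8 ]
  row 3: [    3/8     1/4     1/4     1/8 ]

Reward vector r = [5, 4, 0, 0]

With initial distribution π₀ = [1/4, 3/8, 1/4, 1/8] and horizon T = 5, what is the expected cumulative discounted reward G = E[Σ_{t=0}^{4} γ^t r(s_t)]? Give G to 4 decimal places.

t=0: π = [0.2500, 0.3750, 0.2500, 0.1250], E[r] = 2.7500, γ^t·E[r] = 2.750000, running G = 2.750000
t=1: π = [0.2969, 0.2813, 0.2500, 0.1719], E[r] = 2.6094, γ^t·E[r] = 2.087500, running G = 4.837500
t=2: π = [0.3027, 0.2813, 0.2559, 0.1602], E[r] = 2.6387, γ^t·E[r] = 1.688750, running G = 6.526250
t=3: π = [0.3020, 0.2820, 0.2559, 0.1602], E[r] = 2.6379, γ^t·E[r] = 1.350625, running G = 7.876875
t=4: π = [0.3020, 0.2820, 0.2558, 0.1602], E[r] = 2.6379, γ^t·E[r] = 1.080500, running G = 8.957375

G = 8.9574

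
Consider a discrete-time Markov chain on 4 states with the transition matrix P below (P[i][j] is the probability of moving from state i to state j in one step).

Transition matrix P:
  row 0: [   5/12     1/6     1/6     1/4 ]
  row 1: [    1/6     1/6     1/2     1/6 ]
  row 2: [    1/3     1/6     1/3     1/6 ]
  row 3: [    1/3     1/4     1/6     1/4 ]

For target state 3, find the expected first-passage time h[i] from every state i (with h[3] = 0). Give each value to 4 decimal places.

First-step conditioning: h[3] = 0; for i ≠ 3, h[i] = 1 + Σ_k P[i][k]·h[k].
  h[0] = 1 + 5/12·h[0] + 1/6·h[1] + 1/6·h[2]
  h[1] = 1 + 1/6·h[0] + 1/6·h[1] + 1/2·h[2]
  h[2] = 1 + 1/3·h[0] + 1/6·h[1] + 1/3·h[2]
Solving the 3×3 linear system over states ≠ 3 gives exactly h = [360/77, 402/77, 36/7, 0] (h[3] = 0 is the target).

h = [4.6753, 5.2208, 5.1429, 0.0000]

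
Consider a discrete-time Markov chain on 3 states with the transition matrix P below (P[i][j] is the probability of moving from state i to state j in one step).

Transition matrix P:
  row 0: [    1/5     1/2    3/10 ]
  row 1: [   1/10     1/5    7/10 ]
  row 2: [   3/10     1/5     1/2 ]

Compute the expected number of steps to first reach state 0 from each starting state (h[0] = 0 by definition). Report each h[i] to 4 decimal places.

First-step conditioning: h[0] = 0; for i ≠ 0, h[i] = 1 + Σ_k P[i][k]·h[k].
  h[1] = 1 + 1/5·h[1] + 7/10·h[2]
  h[2] = 1 + 1/5·h[1] + 1/2·h[2]
Solving the 2×2 linear system over states ≠ 0 gives exactly h = [0, 60/13, 50/13] (h[0] = 0 is the target).

h = [0.0000, 4.6154, 3.8462]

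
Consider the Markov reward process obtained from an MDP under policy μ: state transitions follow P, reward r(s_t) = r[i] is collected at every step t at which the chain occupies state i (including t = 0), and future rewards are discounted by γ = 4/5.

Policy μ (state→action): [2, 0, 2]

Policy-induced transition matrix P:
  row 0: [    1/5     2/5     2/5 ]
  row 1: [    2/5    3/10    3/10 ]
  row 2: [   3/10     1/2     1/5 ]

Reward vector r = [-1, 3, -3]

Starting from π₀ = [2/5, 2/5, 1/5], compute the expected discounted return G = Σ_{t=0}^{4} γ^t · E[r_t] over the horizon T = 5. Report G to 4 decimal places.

G = 0.0552

t=0: π = [0.4000, 0.4000, 0.2000], E[r] = 0.2000, γ^t·E[r] = 0.200000, running G = 0.200000
t=1: π = [0.3000, 0.3800, 0.3200], E[r] = -0.1200, γ^t·E[r] = -0.096000, running G = 0.104000
t=2: π = [0.3080, 0.3940, 0.2980], E[r] = -0.0200, γ^t·E[r] = -0.012800, running G = 0.091200
t=3: π = [0.3086, 0.3904, 0.3010], E[r] = -0.0404, γ^t·E[r] = -0.020685, running G = 0.070515
t=4: π = [0.3082, 0.3911, 0.3008], E[r] = -0.0373, γ^t·E[r] = -0.015270, running G = 0.055245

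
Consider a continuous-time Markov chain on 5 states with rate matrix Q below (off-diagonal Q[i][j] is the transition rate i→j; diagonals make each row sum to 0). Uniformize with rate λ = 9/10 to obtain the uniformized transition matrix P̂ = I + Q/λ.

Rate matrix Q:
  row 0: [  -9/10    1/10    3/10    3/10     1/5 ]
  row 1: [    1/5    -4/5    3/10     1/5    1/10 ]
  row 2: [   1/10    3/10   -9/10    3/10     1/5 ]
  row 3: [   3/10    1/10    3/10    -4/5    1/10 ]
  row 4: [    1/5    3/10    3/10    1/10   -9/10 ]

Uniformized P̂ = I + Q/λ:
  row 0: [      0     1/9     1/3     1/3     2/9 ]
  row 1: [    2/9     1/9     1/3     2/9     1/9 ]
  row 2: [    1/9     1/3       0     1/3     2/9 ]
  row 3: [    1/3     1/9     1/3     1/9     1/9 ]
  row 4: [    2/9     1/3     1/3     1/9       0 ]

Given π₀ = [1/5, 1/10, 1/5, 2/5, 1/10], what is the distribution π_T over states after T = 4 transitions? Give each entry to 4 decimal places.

t=0: π = [0.2000, 0.1000, 0.2000, 0.4000, 0.1000]
t=1: π = [0.2000, 0.1778, 0.2667, 0.2111, 0.1444]
t=2: π = [0.1716, 0.2025, 0.2444, 0.2346, 0.1469]
t=3: π = [0.1830, 0.1981, 0.2519, 0.2261, 0.1410]
t=4: π = [0.1787, 0.1984, 0.2494, 0.2298, 0.1438]

π = [0.1787, 0.1984, 0.2494, 0.2298, 0.1438]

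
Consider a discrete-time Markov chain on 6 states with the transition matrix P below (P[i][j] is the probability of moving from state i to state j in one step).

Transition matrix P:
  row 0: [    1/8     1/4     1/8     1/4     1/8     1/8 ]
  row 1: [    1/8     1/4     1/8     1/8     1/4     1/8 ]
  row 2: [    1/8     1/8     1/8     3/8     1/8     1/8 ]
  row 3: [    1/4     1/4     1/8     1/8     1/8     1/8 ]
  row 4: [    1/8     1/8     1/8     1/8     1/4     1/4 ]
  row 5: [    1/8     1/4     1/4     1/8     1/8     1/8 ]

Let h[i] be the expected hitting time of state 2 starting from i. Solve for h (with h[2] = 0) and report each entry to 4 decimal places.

h = [6.9751, 6.9598, 0.0000, 6.9751, 6.8528, 6.1033]

First-step conditioning: h[2] = 0; for i ≠ 2, h[i] = 1 + Σ_k P[i][k]·h[k].
  h[0] = 1 + 1/8·h[0] + 1/4·h[1] + 1/4·h[3] + 1/8·h[4] + 1/8·h[5]
  h[1] = 1 + 1/8·h[0] + 1/4·h[1] + 1/8·h[3] + 1/4·h[4] + 1/8·h[5]
  h[3] = 1 + 1/4·h[0] + 1/4·h[1] + 1/8·h[3] + 1/8·h[4] + 1/8·h[5]
  h[4] = 1 + 1/8·h[0] + 1/8·h[1] + 1/8·h[3] + 1/4·h[4] + 1/4·h[5]
  h[5] = 1 + 1/8·h[0] + 1/4·h[1] + 1/8·h[3] + 1/8·h[4] + 1/8·h[5]
Solving the 5×5 linear system over states ≠ 2 gives exactly h = [3648/523, 3640/523, 0, 3648/523, 3584/523, 3192/523] (h[2] = 0 is the target).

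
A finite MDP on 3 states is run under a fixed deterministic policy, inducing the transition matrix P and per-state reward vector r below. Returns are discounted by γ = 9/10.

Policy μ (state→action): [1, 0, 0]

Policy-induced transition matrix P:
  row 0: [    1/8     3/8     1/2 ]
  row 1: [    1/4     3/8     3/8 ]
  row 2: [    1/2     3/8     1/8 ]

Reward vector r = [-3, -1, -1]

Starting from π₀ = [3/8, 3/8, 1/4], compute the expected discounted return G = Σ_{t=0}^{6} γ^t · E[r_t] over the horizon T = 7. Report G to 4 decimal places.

t=0: π = [0.3750, 0.3750, 0.2500], E[r] = -1.7500, γ^t·E[r] = -1.750000, running G = -1.750000
t=1: π = [0.2656, 0.3750, 0.3594], E[r] = -1.5313, γ^t·E[r] = -1.378125, running G = -3.128125
t=2: π = [0.3066, 0.3750, 0.3184], E[r] = -1.6133, γ^t·E[r] = -1.306758, running G = -4.434883
t=3: π = [0.2913, 0.3750, 0.3337], E[r] = -1.5825, γ^t·E[r] = -1.153657, running G = -5.588540
t=4: π = [0.2970, 0.3750, 0.3280], E[r] = -1.5941, γ^t·E[r] = -1.045860, running G = -6.634399
t=5: π = [0.2949, 0.3750, 0.3301], E[r] = -1.5897, γ^t·E[r] = -0.938719, running G = -7.573118
t=6: π = [0.2957, 0.3750, 0.3293], E[r] = -1.5914, γ^t·E[r] = -0.845709, running G = -8.418828

G = -8.4188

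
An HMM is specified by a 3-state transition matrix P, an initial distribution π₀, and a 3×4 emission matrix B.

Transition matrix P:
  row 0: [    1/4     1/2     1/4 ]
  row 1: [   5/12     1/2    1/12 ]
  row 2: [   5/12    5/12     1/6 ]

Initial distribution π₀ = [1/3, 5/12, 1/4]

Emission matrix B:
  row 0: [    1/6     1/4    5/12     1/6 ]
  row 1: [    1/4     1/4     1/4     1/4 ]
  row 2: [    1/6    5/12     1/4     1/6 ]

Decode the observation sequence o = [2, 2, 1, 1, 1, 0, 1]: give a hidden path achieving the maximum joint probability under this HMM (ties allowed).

path = [1, 0, 1, 1, 1, 1, 1]

t=0: δ = [1.389e-01, 1.042e-01, 6.250e-02]  (obs o_0=2)
t=1: δ = [1.808e-02, 1.736e-02, 8.681e-03]  ψ = [1, 0, 0]  (obs o_1=2)
t=2: δ = [1.808e-03, 2.261e-03, 1.884e-03]  ψ = [1, 0, 0]  (obs o_2=1)
t=3: δ = [2.355e-04, 2.826e-04, 1.884e-04]  ψ = [1, 1, 0]  (obs o_3=1)
t=4: δ = [2.943e-05, 3.532e-05, 2.453e-05]  ψ = [1, 1, 0]  (obs o_4=1)
t=5: δ = [2.453e-06, 4.415e-06, 1.226e-06]  ψ = [1, 1, 0]  (obs o_5=0)
t=6: δ = [4.599e-07, 5.519e-07, 2.555e-07]  ψ = [1, 1, 0]  (obs o_6=1)
backtrack: best end state = 1; path = [1, 0, 1, 1, 1, 1, 1]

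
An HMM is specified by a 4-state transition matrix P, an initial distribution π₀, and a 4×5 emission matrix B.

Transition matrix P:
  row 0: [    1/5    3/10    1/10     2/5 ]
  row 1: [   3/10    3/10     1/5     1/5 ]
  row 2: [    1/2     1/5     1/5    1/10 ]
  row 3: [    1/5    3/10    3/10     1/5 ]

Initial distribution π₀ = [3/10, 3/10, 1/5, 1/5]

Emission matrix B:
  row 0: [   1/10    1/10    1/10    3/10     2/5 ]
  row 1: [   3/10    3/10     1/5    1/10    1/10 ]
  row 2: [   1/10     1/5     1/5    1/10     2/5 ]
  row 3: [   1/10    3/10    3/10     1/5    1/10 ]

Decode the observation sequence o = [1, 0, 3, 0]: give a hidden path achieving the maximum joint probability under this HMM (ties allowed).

path = [1, 1, 0, 1]

t=0: δ = [3.000e-02, 9.000e-02, 4.000e-02, 6.000e-02]  (obs o_0=1)
t=1: δ = [2.700e-03, 8.100e-03, 1.800e-03, 1.800e-03]  ψ = [1, 1, 1, 1]  (obs o_1=0)
t=2: δ = [7.290e-04, 2.430e-04, 1.620e-04, 3.240e-04]  ψ = [1, 1, 1, 1]  (obs o_2=3)
t=3: δ = [1.458e-05, 6.561e-05, 9.720e-06, 2.916e-05]  ψ = [0, 0, 3, 0]  (obs o_3=0)
backtrack: best end state = 1; path = [1, 1, 0, 1]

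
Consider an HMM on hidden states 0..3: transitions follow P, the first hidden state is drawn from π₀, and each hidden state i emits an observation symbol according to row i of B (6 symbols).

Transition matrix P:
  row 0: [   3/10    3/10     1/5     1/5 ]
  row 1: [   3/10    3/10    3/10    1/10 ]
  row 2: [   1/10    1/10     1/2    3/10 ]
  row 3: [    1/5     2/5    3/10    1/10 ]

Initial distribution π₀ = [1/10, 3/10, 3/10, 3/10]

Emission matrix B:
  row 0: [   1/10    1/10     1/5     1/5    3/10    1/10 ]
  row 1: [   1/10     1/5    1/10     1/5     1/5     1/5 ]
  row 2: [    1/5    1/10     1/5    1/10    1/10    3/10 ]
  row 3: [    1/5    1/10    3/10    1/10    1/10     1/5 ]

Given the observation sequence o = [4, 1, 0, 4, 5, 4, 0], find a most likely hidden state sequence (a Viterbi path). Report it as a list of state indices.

t=0: δ = [3.000e-02, 6.000e-02, 3.000e-02, 3.000e-02]  (obs o_0=4)
t=1: δ = [1.800e-03, 3.600e-03, 1.800e-03, 9.000e-04]  ψ = [1, 1, 1, 2]  (obs o_1=1)
t=2: δ = [1.080e-04, 1.080e-04, 2.160e-04, 1.080e-04]  ψ = [1, 1, 1, 2]  (obs o_2=0)
t=3: δ = [9.720e-06, 8.640e-06, 1.080e-05, 6.480e-06]  ψ = [0, 3, 2, 2]  (obs o_3=4)
t=4: δ = [2.916e-07, 5.832e-07, 1.620e-06, 6.480e-07]  ψ = [0, 0, 2, 2]  (obs o_4=5)
t=5: δ = [5.249e-08, 5.184e-08, 8.100e-08, 4.860e-08]  ψ = [1, 3, 2, 2]  (obs o_5=4)
t=6: δ = [1.575e-09, 1.944e-09, 8.100e-09, 4.860e-09]  ψ = [0, 3, 2, 2]  (obs o_6=0)
backtrack: best end state = 2; path = [1, 1, 2, 2, 2, 2, 2]

path = [1, 1, 2, 2, 2, 2, 2]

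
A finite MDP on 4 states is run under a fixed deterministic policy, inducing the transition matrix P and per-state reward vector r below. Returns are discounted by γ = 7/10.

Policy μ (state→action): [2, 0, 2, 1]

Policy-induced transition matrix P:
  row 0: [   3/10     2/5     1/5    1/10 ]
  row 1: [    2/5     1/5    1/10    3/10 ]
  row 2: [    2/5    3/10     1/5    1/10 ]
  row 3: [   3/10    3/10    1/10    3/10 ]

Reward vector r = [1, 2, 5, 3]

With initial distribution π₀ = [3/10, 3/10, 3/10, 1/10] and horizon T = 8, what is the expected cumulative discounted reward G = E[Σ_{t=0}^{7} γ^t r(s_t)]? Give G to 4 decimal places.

t=0: π = [0.3000, 0.3000, 0.3000, 0.1000], E[r] = 2.7000, γ^t·E[r] = 2.700000, running G = 2.700000
t=1: π = [0.3600, 0.3000, 0.1600, 0.1800], E[r] = 2.3000, γ^t·E[r] = 1.610000, running G = 4.310000
t=2: π = [0.3460, 0.3060, 0.1520, 0.1960], E[r] = 2.3060, γ^t·E[r] = 1.129940, running G = 5.439940
t=3: π = [0.3458, 0.3040, 0.1498, 0.2004], E[r] = 2.3040, γ^t·E[r] = 0.790272, running G = 6.230212
t=4: π = [0.3454, 0.3042, 0.1496, 0.2009], E[r] = 2.3042, γ^t·E[r] = 0.553234, running G = 6.783446
t=5: π = [0.3454, 0.3041, 0.1495, 0.2010], E[r] = 2.3041, γ^t·E[r] = 0.387253, running G = 7.170699
t=6: π = [0.3454, 0.3041, 0.1495, 0.2010], E[r] = 2.3041, γ^t·E[r] = 0.271078, running G = 7.441777
t=7: π = [0.3454, 0.3041, 0.1495, 0.2010], E[r] = 2.3041, γ^t·E[r] = 0.189754, running G = 7.631532

G = 7.6315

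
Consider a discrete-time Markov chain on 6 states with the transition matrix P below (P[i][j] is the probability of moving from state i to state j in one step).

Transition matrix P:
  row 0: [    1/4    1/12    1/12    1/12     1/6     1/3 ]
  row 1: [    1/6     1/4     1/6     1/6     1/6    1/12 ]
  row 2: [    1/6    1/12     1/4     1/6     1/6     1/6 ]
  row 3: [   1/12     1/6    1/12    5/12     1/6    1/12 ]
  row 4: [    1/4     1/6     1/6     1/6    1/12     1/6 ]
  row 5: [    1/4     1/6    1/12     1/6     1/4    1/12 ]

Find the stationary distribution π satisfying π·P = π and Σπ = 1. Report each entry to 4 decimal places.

Balance equations π_j = Σ_i π_i·P[i][j]:
  π_0 = 1/4·π_0 + 1/6·π_1 + 1/6·π_2 + 1/12·π_3 + 1/4·π_4 + 1/4·π_5
  π_1 = 1/12·π_0 + 1/4·π_1 + 1/12·π_2 + 1/6·π_3 + 1/6·π_4 + 1/6·π_5
  π_2 = 1/12·π_0 + 1/6·π_1 + 1/4·π_2 + 1/12·π_3 + 1/6·π_4 + 1/12·π_5
  π_3 = 1/12·π_0 + 1/6·π_1 + 1/6·π_2 + 5/12·π_3 + 1/6·π_4 + 1/6·π_5
  π_4 = 1/6·π_0 + 1/6·π_1 + 1/6·π_2 + 1/6·π_3 + 1/12·π_4 + 1/4·π_5
  normalize: π_0 + π_1 + π_2 + π_3 + π_4 + π_5 = 1
Solving the linear system gives exactly π = [15845/82159, 129/847, 10830/82159, 16497/82159, 13628/82159, 12846/82159].

π = [0.1929, 0.1523, 0.1318, 0.2008, 0.1659, 0.1564]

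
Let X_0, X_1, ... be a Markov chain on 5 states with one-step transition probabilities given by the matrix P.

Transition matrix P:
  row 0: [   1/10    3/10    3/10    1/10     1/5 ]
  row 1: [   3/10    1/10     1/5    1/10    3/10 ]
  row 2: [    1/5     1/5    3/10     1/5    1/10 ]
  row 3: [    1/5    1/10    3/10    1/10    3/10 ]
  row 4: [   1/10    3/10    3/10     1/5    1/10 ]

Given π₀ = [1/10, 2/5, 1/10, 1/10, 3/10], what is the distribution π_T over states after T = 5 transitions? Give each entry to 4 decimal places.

π = [0.1832, 0.2021, 0.2797, 0.1468, 0.1881]

t=0: π = [0.1000, 0.4000, 0.1000, 0.1000, 0.3000]
t=1: π = [0.2000, 0.1900, 0.2600, 0.1400, 0.2100]
t=2: π = [0.1780, 0.2080, 0.2810, 0.1470, 0.1860]
t=3: π = [0.1844, 0.2009, 0.2792, 0.1467, 0.1888]
t=4: π = [0.1828, 0.2026, 0.2799, 0.1468, 0.1880]
t=5: π = [0.1832, 0.2021, 0.2797, 0.1468, 0.1881]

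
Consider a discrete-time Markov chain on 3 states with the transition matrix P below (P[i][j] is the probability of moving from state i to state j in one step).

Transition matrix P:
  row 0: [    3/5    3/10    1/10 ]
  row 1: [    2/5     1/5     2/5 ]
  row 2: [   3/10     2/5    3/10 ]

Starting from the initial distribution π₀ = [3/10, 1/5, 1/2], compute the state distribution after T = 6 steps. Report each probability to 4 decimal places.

t=0: π = [0.3000, 0.2000, 0.5000]
t=1: π = [0.4100, 0.3300, 0.2600]
t=2: π = [0.4560, 0.2930, 0.2510]
t=3: π = [0.4661, 0.2958, 0.2381]
t=4: π = [0.4694, 0.2942, 0.2364]
t=5: π = [0.4702, 0.2942, 0.2355]
t=6: π = [0.4705, 0.2941, 0.2354]

π = [0.4705, 0.2941, 0.2354]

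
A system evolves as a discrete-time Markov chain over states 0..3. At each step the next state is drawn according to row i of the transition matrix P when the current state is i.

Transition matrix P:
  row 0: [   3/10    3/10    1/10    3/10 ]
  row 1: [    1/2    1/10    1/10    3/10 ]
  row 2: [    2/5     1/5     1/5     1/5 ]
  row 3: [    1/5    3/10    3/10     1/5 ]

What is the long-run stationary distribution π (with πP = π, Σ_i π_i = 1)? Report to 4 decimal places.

Balance equations π_j = Σ_i π_i·P[i][j]:
  π_0 = 3/10·π_0 + 1/2·π_1 + 2/5·π_2 + 1/5·π_3
  π_1 = 3/10·π_0 + 1/10·π_1 + 1/5·π_2 + 3/10·π_3
  π_2 = 1/10·π_0 + 1/10·π_1 + 1/5·π_2 + 3/10·π_3
  normalize: π_0 + π_1 + π_2 + π_3 = 1
Solving the linear system gives exactly π = [205/606, 143/606, 17/101, 26/101].

π = [0.3383, 0.2360, 0.1683, 0.2574]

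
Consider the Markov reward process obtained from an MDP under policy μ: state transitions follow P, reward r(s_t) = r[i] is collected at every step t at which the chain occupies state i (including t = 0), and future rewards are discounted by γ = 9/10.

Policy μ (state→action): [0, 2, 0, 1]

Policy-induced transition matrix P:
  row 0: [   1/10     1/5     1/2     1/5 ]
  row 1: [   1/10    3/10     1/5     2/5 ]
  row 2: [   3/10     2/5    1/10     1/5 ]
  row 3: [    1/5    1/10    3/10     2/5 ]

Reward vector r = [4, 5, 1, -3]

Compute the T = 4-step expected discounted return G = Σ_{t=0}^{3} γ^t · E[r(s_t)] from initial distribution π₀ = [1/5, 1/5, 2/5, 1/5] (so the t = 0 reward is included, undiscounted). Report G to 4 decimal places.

t=0: π = [0.2000, 0.2000, 0.4000, 0.2000], E[r] = 1.6000, γ^t·E[r] = 1.600000, running G = 1.600000
t=1: π = [0.2000, 0.2800, 0.2400, 0.2800], E[r] = 1.6000, γ^t·E[r] = 1.440000, running G = 3.040000
t=2: π = [0.1760, 0.2480, 0.2640, 0.3120], E[r] = 1.2720, γ^t·E[r] = 1.030320, running G = 4.070320
t=3: π = [0.1840, 0.2464, 0.2576, 0.3120], E[r] = 1.2896, γ^t·E[r] = 0.940118, running G = 5.010438

G = 5.0104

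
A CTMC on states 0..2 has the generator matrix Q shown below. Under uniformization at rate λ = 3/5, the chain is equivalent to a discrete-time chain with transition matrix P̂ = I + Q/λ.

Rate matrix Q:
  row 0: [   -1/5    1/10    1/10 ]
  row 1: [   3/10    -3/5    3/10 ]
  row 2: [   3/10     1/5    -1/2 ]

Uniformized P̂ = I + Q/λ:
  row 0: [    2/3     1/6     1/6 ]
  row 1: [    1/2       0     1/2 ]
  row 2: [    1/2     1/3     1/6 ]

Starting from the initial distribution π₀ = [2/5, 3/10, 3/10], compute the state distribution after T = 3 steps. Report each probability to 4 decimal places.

π = [0.5991, 0.1731, 0.2278]

t=0: π = [0.4000, 0.3000, 0.3000]
t=1: π = [0.5667, 0.1667, 0.2667]
t=2: π = [0.5944, 0.1833, 0.2222]
t=3: π = [0.5991, 0.1731, 0.2278]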